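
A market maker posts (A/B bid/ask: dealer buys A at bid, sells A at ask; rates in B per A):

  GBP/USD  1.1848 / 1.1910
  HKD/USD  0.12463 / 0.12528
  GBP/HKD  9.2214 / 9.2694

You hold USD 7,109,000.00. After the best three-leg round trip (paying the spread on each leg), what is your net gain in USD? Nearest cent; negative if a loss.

Net profit: USD 144,041.99

Best loop USD → HKD → GBP → USD:
USD 7,109,000.00 ÷ 0.12528 (buy HKD at ask) = HKD 56,744,891.44
HKD 56,744,891.44 ÷ 9.2694 (buy GBP at ask) = GBP 6,121,743.74
GBP 6,121,743.74 × 1.1848 (sell GBP at bid) = USD 7,253,041.99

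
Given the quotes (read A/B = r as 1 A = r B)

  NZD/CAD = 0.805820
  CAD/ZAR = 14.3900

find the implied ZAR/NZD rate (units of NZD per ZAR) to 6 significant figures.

ZAR/NZD = 0.0862385

1 ZAR ÷ 14.3900 = 0.0694927 CAD
0.0694927 CAD ÷ 0.805820 = 0.0862385 NZD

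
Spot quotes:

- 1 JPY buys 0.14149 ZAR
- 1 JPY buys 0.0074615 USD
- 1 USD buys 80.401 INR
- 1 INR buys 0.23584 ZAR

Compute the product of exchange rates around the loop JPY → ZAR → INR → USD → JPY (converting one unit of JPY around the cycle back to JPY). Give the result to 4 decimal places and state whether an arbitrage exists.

Around JPY → ZAR → INR → USD → JPY: 1 × 0.14149 ÷ 0.23584 ÷ 80.401 ÷ 0.0074615 = 1.000048
Product ≈ 1 (deviation 0.005%, within rounding noise).

1.0000 (no arbitrage)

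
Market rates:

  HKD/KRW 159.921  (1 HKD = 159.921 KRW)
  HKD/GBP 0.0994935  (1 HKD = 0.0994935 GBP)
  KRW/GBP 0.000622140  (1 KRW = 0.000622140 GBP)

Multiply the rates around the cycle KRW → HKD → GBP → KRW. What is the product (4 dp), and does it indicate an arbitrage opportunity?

Around KRW → HKD → GBP → KRW: 1 ÷ 159.921 × 0.0994935 ÷ 0.000622140 = 1.000003
Product ≈ 1 (deviation 0.000%, within rounding noise).

1.0000 (no arbitrage)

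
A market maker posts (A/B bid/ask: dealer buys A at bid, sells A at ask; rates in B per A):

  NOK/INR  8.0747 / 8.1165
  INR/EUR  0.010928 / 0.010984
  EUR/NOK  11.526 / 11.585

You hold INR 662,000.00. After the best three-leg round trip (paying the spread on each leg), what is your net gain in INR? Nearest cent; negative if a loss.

Best loop INR → EUR → NOK → INR:
INR 662,000.00 × 0.010928 (sell INR at bid) = EUR 7,234.34
EUR 7,234.34 × 11.526 (sell EUR at bid) = NOK 83,382.96
NOK 83,382.96 × 8.0747 (sell NOK at bid) = INR 673,292.36

Net profit: INR 11,292.36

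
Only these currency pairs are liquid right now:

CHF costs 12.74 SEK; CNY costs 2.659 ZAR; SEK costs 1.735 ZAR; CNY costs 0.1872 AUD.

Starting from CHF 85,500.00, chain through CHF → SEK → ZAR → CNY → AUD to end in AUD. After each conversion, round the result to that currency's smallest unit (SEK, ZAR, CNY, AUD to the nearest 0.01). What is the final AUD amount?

AUD 133,052.34

CHF 85,500.00 × 12.74 = SEK 1,089,270.00
SEK 1,089,270.00 × 1.735 = ZAR 1,889,883.45
ZAR 1,889,883.45 ÷ 2.659 = CNY 710,749.70
CNY 710,749.70 × 0.1872 = AUD 133,052.34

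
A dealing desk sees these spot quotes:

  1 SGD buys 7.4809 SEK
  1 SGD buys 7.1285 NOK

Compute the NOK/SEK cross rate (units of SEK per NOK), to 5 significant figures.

1 NOK ÷ 7.1285 = 0.140282 SGD
0.140282 SGD × 7.4809 = 1.04944 SEK

NOK/SEK = 1.0494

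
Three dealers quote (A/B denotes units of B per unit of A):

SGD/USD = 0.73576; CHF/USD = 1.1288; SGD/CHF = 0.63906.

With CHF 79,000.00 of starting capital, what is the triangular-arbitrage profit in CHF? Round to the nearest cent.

Profit: CHF 1,575.80

Profitable loop is CHF → SGD → USD → CHF:
CHF 79,000.00 ÷ 0.63906 = SGD 123,619.07
SGD 123,619.07 × 0.73576 = USD 90,953.96
USD 90,953.96 ÷ 1.1288 = CHF 80,575.80
Profit = CHF 80,575.80 − CHF 79,000.00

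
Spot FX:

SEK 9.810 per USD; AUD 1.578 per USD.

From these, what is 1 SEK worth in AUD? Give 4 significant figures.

SEK/AUD = 0.1609

1 SEK ÷ 9.810 = 0.101937 USD
0.101937 USD × 1.578 = 0.160856 AUD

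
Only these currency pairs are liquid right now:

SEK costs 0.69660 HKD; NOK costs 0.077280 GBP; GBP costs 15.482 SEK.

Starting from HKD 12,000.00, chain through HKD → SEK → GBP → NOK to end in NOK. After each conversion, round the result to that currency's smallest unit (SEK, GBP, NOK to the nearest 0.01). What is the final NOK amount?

NOK 14,398.03

HKD 12,000.00 ÷ 0.69660 = SEK 17,226.53
SEK 17,226.53 ÷ 15.482 = GBP 1,112.68
GBP 1,112.68 ÷ 0.077280 = NOK 14,398.03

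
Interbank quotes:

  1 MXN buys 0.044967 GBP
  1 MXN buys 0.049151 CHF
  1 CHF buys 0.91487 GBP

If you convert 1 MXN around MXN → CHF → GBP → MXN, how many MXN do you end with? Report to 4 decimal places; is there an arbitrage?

Around MXN → CHF → GBP → MXN: 1 × 0.049151 × 0.91487 ÷ 0.044967 = 0.999995
Product ≈ 1 (deviation 0.000%, within rounding noise).

1.0000 (no arbitrage)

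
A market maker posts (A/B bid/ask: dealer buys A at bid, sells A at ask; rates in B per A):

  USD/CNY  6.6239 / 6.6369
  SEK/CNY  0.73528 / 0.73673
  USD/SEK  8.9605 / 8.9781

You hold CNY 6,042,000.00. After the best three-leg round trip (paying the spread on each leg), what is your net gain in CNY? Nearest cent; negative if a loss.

Best loop CNY → SEK → USD → CNY:
CNY 6,042,000.00 ÷ 0.73673 (buy SEK at ask) = SEK 8,201,104.88
SEK 8,201,104.88 ÷ 8.9781 (buy USD at ask) = USD 913,456.62
USD 913,456.62 × 6.6239 (sell USD at bid) = CNY 6,050,645.31

Net profit: CNY 8,645.31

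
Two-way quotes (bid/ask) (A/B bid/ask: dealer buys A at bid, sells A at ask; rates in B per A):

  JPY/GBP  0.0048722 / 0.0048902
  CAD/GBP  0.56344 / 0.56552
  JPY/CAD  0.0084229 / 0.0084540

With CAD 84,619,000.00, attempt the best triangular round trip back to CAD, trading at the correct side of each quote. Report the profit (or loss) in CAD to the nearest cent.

Best loop CAD → JPY → GBP → CAD:
CAD 84,619,000.00 ÷ 0.0084540 (buy JPY at ask) = JPY 10,009,344,689
JPY 10,009,344,689 × 0.0048722 (sell JPY at bid) = GBP 48,767,529.19
GBP 48,767,529.19 ÷ 0.56552 (buy CAD at ask) = CAD 86,234,844.38

Net profit: CAD 1,615,844.38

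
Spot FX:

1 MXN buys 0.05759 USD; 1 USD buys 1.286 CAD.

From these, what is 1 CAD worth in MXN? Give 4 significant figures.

1 CAD ÷ 1.286 = 0.777605 USD
0.777605 USD ÷ 0.05759 = 13.5024 MXN

CAD/MXN = 13.50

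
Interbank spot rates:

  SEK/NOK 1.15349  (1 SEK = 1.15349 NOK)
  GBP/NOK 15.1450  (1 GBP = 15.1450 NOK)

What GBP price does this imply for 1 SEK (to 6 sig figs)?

1 SEK × 1.15349 = 1.15349 NOK
1.15349 NOK ÷ 15.1450 = 0.0761631 GBP

SEK/GBP = 0.0761631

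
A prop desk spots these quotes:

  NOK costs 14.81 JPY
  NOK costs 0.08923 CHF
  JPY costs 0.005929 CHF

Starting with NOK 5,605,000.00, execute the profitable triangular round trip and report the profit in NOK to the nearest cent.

Profit: NOK 90,737.96

Profitable loop is NOK → CHF → JPY → NOK:
NOK 5,605,000.00 × 0.08923 = CHF 500,134.15
CHF 500,134.15 ÷ 0.005929 = JPY 84,353,879
JPY 84,353,879 ÷ 14.81 = NOK 5,695,737.96
Profit = NOK 5,695,737.96 − NOK 5,605,000.00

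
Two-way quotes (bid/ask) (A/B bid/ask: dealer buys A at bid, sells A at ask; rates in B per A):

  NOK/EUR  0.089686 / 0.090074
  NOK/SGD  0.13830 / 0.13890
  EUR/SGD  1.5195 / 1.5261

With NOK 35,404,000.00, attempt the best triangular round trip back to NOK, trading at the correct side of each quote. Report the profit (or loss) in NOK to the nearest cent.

Best loop NOK → SGD → EUR → NOK:
NOK 35,404,000.00 × 0.13830 (sell NOK at bid) = SGD 4,896,373.20
SGD 4,896,373.20 ÷ 1.5261 (buy EUR at ask) = EUR 3,208,422.25
EUR 3,208,422.25 ÷ 0.090074 (buy NOK at ask) = NOK 35,619,848.71

Net profit: NOK 215,848.71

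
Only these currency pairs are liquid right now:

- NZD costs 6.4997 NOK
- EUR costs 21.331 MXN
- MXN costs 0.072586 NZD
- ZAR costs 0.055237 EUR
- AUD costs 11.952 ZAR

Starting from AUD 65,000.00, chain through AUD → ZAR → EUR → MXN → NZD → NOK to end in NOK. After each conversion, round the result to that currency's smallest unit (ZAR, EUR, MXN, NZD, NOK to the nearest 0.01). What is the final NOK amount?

NOK 431,858.46

AUD 65,000.00 × 11.952 = ZAR 776,880.00
ZAR 776,880.00 × 0.055237 = EUR 42,912.52
EUR 42,912.52 × 21.331 = MXN 915,366.96
MXN 915,366.96 × 0.072586 = NZD 66,442.83
NZD 66,442.83 × 6.4997 = NOK 431,858.46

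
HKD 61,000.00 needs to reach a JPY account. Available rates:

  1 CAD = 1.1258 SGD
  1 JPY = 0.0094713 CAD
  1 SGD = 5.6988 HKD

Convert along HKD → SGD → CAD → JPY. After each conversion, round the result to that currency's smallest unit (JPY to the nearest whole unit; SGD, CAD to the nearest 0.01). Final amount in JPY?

JPY 1,003,865

HKD 61,000.00 ÷ 5.6988 = SGD 10,704.01
SGD 10,704.01 ÷ 1.1258 = CAD 9,507.91
CAD 9,507.91 ÷ 0.0094713 = JPY 1,003,865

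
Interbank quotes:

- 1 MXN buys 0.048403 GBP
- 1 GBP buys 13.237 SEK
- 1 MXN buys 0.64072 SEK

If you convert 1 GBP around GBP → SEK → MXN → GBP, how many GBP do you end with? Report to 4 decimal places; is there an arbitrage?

1.0000 (no arbitrage)

Around GBP → SEK → MXN → GBP: 1 × 13.237 ÷ 0.64072 × 0.048403 = 0.999985
Product ≈ 1 (deviation 0.001%, within rounding noise).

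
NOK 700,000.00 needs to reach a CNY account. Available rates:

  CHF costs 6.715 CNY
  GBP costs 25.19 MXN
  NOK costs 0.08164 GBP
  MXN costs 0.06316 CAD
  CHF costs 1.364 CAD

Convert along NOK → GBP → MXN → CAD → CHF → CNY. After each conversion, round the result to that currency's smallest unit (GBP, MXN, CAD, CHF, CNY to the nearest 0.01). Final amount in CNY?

CNY 447,613.30

NOK 700,000.00 × 0.08164 = GBP 57,148.00
GBP 57,148.00 × 25.19 = MXN 1,439,558.12
MXN 1,439,558.12 × 0.06316 = CAD 90,922.49
CAD 90,922.49 ÷ 1.364 = CHF 66,658.72
CHF 66,658.72 × 6.715 = CNY 447,613.30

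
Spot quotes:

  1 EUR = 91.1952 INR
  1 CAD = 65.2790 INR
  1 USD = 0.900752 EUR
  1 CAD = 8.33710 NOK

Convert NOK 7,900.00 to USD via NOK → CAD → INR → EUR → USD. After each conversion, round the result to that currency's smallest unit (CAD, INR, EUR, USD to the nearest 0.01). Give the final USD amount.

USD 753.03

NOK 7,900.00 ÷ 8.33710 = CAD 947.57
CAD 947.57 × 65.2790 = INR 61,856.42
INR 61,856.42 ÷ 91.1952 = EUR 678.29
EUR 678.29 ÷ 0.900752 = USD 753.03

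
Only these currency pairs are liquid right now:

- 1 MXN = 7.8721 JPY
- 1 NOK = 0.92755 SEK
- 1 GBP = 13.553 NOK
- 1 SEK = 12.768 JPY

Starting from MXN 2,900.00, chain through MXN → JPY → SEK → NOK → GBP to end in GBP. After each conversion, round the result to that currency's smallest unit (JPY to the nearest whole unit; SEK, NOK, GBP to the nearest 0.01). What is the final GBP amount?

GBP 142.23

MXN 2,900.00 × 7.8721 = JPY 22,829
JPY 22,829 ÷ 12.768 = SEK 1,787.99
SEK 1,787.99 ÷ 0.92755 = NOK 1,927.65
NOK 1,927.65 ÷ 13.553 = GBP 142.23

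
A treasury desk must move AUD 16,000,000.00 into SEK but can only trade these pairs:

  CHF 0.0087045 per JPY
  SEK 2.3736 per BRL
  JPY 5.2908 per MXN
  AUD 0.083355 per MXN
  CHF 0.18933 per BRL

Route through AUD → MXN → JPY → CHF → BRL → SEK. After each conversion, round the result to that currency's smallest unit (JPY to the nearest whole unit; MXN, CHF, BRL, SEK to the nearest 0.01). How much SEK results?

AUD 16,000,000.00 ÷ 0.083355 = MXN 191,950,092.98
MXN 191,950,092.98 × 5.2908 = JPY 1,015,569,552
JPY 1,015,569,552 × 0.0087045 = CHF 8,840,025.17
CHF 8,840,025.17 ÷ 0.18933 = BRL 46,691,095.81
BRL 46,691,095.81 × 2.3736 = SEK 110,825,985.01

SEK 110,825,985.01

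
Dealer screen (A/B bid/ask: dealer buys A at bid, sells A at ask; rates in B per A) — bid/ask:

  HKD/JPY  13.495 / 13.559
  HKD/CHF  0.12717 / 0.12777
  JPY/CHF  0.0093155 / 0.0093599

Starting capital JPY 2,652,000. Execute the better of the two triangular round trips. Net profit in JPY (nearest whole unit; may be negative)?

Net profit: JPY 5,415

Best loop JPY → HKD → CHF → JPY:
JPY 2,652,000 ÷ 13.559 (buy HKD at ask) = HKD 195,589.65
HKD 195,589.65 × 0.12717 (sell HKD at bid) = CHF 24,873.14
CHF 24,873.14 ÷ 0.0093599 (buy JPY at ask) = JPY 2,657,415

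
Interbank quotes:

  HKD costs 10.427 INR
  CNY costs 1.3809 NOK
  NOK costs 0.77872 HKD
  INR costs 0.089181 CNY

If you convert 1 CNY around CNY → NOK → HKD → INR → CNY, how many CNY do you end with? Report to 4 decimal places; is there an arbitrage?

Around CNY → NOK → HKD → INR → CNY: 1 × 1.3809 × 0.77872 × 10.427 × 0.089181 = 0.999943
Product ≈ 1 (deviation 0.006%, within rounding noise).

0.9999 (no arbitrage)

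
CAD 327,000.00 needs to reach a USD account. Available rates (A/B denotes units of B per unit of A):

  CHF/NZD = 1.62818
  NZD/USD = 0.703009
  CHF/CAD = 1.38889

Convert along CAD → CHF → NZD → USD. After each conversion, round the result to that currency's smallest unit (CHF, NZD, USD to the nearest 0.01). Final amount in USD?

USD 269,490.34

CAD 327,000.00 ÷ 1.38889 = CHF 235,439.81
CHF 235,439.81 × 1.62818 = NZD 383,338.39
NZD 383,338.39 × 0.703009 = USD 269,490.34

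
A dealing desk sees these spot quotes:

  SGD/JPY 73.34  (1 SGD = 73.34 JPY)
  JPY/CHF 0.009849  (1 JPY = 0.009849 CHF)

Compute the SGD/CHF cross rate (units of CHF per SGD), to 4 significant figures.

SGD/CHF = 0.7223

1 SGD × 73.34 = 73.34 JPY
73.34 JPY × 0.009849 = 0.722326 CHF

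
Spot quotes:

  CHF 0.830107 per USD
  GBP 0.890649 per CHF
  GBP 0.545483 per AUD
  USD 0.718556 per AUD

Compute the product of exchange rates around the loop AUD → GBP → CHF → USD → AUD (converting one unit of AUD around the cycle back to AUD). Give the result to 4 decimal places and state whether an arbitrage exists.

1.0268 (arbitrage exists)

Around AUD → GBP → CHF → USD → AUD: 1 × 0.545483 ÷ 0.890649 ÷ 0.830107 ÷ 0.718556 = 1.026786
Product > 1; profitable direction is AUD → GBP → CHF → USD → AUD.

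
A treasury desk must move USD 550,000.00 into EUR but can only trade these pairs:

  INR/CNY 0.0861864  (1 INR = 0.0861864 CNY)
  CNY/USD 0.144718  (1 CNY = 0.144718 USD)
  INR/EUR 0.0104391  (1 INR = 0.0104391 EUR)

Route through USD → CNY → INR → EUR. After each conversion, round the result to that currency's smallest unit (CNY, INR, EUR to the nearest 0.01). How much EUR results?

USD 550,000.00 ÷ 0.144718 = CNY 3,800,494.76
CNY 3,800,494.76 ÷ 0.0861864 = INR 44,096,223.53
INR 44,096,223.53 × 0.0104391 = EUR 460,324.89

EUR 460,324.89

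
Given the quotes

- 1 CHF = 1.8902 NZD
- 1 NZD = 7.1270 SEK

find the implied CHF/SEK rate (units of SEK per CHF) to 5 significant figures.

1 CHF × 1.8902 = 1.8902 NZD
1.8902 NZD × 7.1270 = 13.4715 SEK

CHF/SEK = 13.471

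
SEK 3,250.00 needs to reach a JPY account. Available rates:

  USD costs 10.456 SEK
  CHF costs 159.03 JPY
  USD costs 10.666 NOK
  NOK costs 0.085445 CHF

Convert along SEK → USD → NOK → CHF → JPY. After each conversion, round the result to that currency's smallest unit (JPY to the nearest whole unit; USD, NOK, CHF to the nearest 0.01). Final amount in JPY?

SEK 3,250.00 ÷ 10.456 = USD 310.83
USD 310.83 × 10.666 = NOK 3,315.31
NOK 3,315.31 × 0.085445 = CHF 283.28
CHF 283.28 × 159.03 = JPY 45,050

JPY 45,050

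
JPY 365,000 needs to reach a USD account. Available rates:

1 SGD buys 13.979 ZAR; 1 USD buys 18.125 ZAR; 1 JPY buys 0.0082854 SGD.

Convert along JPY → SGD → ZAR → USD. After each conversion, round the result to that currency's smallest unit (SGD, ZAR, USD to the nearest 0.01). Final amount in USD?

USD 2,332.41

JPY 365,000 × 0.0082854 = SGD 3,024.17
SGD 3,024.17 × 13.979 = ZAR 42,274.87
ZAR 42,274.87 ÷ 18.125 = USD 2,332.41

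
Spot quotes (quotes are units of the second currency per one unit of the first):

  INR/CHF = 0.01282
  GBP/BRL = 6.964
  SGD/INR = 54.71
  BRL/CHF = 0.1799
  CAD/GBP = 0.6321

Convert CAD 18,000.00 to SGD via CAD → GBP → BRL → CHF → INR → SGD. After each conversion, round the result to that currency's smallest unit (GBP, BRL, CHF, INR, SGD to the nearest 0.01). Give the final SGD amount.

SGD 20,323.27

CAD 18,000.00 × 0.6321 = GBP 11,377.80
GBP 11,377.80 × 6.964 = BRL 79,235.00
BRL 79,235.00 × 0.1799 = CHF 14,254.38
CHF 14,254.38 ÷ 0.01282 = INR 1,111,886.12
INR 1,111,886.12 ÷ 54.71 = SGD 20,323.27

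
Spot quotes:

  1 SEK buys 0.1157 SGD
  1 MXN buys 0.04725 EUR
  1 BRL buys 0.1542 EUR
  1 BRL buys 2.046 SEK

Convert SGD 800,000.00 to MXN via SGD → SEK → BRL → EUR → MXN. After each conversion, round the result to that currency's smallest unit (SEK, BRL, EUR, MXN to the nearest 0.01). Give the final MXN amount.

SGD 800,000.00 ÷ 0.1157 = SEK 6,914,433.88
SEK 6,914,433.88 ÷ 2.046 = BRL 3,379,488.70
BRL 3,379,488.70 × 0.1542 = EUR 521,117.16
EUR 521,117.16 ÷ 0.04725 = MXN 11,028,934.60

MXN 11,028,934.60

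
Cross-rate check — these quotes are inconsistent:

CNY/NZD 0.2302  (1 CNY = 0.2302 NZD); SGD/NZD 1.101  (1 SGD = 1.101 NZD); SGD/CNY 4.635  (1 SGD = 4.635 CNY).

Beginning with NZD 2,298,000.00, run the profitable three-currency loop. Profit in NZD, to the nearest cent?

Profit: NZD 73,276.98

Profitable loop is NZD → CNY → SGD → NZD:
NZD 2,298,000.00 ÷ 0.2302 = CNY 9,982,623.81
CNY 9,982,623.81 ÷ 4.635 = SGD 2,153,748.39
SGD 2,153,748.39 × 1.101 = NZD 2,371,276.98
Profit = NZD 2,371,276.98 − NZD 2,298,000.00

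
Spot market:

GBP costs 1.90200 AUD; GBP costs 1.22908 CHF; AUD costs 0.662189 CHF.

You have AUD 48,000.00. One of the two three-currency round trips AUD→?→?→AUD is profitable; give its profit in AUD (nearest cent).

Profit: AUD 1,187.37

Profitable loop is AUD → CHF → GBP → AUD:
AUD 48,000.00 × 0.662189 = CHF 31,785.07
CHF 31,785.07 ÷ 1.22908 = GBP 25,860.87
GBP 25,860.87 × 1.90200 = AUD 49,187.37
Profit = AUD 49,187.37 − AUD 48,000.00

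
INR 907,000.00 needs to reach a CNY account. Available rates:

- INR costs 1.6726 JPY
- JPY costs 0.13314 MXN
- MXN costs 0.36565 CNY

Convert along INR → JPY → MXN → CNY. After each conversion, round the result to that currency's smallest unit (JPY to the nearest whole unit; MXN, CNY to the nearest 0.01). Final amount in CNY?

CNY 73,853.90

INR 907,000.00 × 1.6726 = JPY 1,517,048
JPY 1,517,048 × 0.13314 = MXN 201,979.77
MXN 201,979.77 × 0.36565 = CNY 73,853.90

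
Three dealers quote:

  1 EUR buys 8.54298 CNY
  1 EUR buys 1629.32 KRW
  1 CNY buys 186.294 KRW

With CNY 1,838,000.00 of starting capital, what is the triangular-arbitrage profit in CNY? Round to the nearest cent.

Profit: CNY 43,670.77

Profitable loop is CNY → EUR → KRW → CNY:
CNY 1,838,000.00 ÷ 8.54298 = EUR 215,147.41
EUR 215,147.41 × 1629.32 = KRW 350,543,974
KRW 350,543,974 ÷ 186.294 = CNY 1,881,670.77
Profit = CNY 1,881,670.77 − CNY 1,838,000.00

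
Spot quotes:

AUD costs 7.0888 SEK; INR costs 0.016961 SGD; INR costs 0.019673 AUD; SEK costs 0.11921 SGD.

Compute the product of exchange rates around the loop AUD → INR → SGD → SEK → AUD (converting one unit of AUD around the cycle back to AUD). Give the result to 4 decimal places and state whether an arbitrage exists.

1.0202 (arbitrage exists)

Around AUD → INR → SGD → SEK → AUD: 1 ÷ 0.019673 × 0.016961 ÷ 0.11921 ÷ 7.0888 = 1.020224
Product > 1; profitable direction is AUD → INR → SGD → SEK → AUD.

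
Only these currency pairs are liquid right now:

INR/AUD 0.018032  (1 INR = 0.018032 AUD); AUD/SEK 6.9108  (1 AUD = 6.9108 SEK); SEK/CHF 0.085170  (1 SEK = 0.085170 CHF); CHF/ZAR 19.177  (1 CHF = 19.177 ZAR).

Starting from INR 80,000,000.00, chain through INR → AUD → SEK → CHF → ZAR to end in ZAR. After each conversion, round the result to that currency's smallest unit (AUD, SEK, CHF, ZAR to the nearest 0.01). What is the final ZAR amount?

ZAR 16,282,816.36

INR 80,000,000.00 × 0.018032 = AUD 1,442,560.00
AUD 1,442,560.00 × 6.9108 = SEK 9,969,243.65
SEK 9,969,243.65 × 0.085170 = CHF 849,080.48
CHF 849,080.48 × 19.177 = ZAR 16,282,816.36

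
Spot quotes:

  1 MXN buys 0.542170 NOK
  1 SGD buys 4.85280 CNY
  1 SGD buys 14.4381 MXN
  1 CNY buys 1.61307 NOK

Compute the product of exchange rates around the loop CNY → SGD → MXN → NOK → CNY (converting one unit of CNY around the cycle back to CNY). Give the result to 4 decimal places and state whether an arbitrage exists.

Around CNY → SGD → MXN → NOK → CNY: 1 ÷ 4.85280 × 14.4381 × 0.542170 ÷ 1.61307 = 1.000000
Product ≈ 1 (deviation 0.000%, within rounding noise).

1.0000 (no arbitrage)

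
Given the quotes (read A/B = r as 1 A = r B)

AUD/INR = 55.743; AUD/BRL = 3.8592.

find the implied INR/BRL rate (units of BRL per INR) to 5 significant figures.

INR/BRL = 0.069232

1 INR ÷ 55.743 = 0.0179395 AUD
0.0179395 AUD × 3.8592 = 0.069232 BRL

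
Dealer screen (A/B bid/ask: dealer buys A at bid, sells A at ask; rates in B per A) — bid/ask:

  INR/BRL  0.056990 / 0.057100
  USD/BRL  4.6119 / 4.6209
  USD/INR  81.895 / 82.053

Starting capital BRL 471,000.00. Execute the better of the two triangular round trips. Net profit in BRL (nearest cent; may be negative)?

Net profit: BRL 4,718.87

Best loop BRL → USD → INR → BRL:
BRL 471,000.00 ÷ 4.6209 (buy USD at ask) = USD 101,928.20
USD 101,928.20 × 81.895 (sell USD at bid) = INR 8,347,409.60
INR 8,347,409.60 × 0.056990 (sell INR at bid) = BRL 475,718.87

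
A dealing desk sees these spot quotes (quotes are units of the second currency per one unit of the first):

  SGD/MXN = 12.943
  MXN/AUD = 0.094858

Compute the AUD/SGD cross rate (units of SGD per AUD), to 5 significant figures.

AUD/SGD = 0.81450

1 AUD ÷ 0.094858 = 10.5421 MXN
10.5421 MXN ÷ 12.943 = 0.8145 SGD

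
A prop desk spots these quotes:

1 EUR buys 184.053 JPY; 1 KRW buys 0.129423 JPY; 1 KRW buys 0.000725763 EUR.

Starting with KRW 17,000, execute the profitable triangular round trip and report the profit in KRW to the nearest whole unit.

Profit: KRW 546

Profitable loop is KRW → EUR → JPY → KRW:
KRW 17,000 × 0.000725763 = EUR 12.34
EUR 12.34 × 184.053 = JPY 2,271
JPY 2,271 ÷ 0.129423 = KRW 17,546
Profit = KRW 17,546 − KRW 17,000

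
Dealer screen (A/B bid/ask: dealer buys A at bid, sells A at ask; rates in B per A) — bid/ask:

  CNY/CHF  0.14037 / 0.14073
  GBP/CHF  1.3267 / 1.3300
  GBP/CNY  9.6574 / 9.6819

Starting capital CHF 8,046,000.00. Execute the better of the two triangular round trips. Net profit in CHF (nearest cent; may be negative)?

Best loop CHF → GBP → CNY → CHF:
CHF 8,046,000.00 ÷ 1.3300 (buy GBP at ask) = GBP 6,049,624.06
GBP 6,049,624.06 × 9.6574 (sell GBP at bid) = CNY 58,423,639.40
CNY 58,423,639.40 × 0.14037 (sell CNY at bid) = CHF 8,200,926.26

Net profit: CHF 154,926.26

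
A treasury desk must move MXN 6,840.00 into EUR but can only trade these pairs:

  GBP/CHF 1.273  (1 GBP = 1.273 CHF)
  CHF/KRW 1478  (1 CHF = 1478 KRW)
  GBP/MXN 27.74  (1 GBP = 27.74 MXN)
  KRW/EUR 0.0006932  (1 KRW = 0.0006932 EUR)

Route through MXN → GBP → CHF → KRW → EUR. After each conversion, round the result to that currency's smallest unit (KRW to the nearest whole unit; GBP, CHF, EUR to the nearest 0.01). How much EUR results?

MXN 6,840.00 ÷ 27.74 = GBP 246.58
GBP 246.58 × 1.273 = CHF 313.90
CHF 313.90 × 1478 = KRW 463,944
KRW 463,944 × 0.0006932 = EUR 321.61

EUR 321.61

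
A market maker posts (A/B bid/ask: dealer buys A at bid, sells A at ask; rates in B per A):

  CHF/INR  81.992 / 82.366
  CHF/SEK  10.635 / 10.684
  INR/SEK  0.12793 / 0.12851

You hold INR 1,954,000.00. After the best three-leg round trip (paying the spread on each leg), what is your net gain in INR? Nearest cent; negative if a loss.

Best loop INR → CHF → SEK → INR:
INR 1,954,000.00 ÷ 82.366 (buy CHF at ask) = CHF 23,723.38
CHF 23,723.38 × 10.635 (sell CHF at bid) = SEK 252,298.16
SEK 252,298.16 ÷ 0.12851 (buy INR at ask) = INR 1,963,257.00

Net profit: INR 9,257.00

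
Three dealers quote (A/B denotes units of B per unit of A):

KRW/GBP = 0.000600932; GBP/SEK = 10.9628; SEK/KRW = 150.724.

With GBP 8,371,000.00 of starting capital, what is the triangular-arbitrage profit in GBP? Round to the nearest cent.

Profitable loop is GBP → KRW → SEK → GBP:
GBP 8,371,000.00 ÷ 0.000600932 = KRW 13,930,028,689
KRW 13,930,028,689 ÷ 150.724 = SEK 92,420,773.66
SEK 92,420,773.66 ÷ 10.9628 = GBP 8,430,398.59
Profit = GBP 8,430,398.59 − GBP 8,371,000.00

Profit: GBP 59,398.59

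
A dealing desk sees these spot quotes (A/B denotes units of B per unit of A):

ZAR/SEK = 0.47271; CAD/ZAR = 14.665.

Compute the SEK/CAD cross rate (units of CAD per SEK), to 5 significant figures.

SEK/CAD = 0.14425

1 SEK ÷ 0.47271 = 2.11546 ZAR
2.11546 ZAR ÷ 14.665 = 0.144252 CAD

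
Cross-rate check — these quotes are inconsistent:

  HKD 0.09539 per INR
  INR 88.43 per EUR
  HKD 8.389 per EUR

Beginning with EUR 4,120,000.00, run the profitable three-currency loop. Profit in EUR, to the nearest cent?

Profit: EUR 22,757.34

Profitable loop is EUR → INR → HKD → EUR:
EUR 4,120,000.00 × 88.43 = INR 364,331,600.00
INR 364,331,600.00 × 0.09539 = HKD 34,753,591.32
HKD 34,753,591.32 ÷ 8.389 = EUR 4,142,757.34
Profit = EUR 4,142,757.34 − EUR 4,120,000.00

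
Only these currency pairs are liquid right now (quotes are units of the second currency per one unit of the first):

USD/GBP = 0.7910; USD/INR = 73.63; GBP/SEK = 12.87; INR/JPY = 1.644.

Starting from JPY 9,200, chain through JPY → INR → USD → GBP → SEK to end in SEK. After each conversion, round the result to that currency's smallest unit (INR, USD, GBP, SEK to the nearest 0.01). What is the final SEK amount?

JPY 9,200 ÷ 1.644 = INR 5,596.11
INR 5,596.11 ÷ 73.63 = USD 76.00
USD 76.00 × 0.7910 = GBP 60.12
GBP 60.12 × 12.87 = SEK 773.74

SEK 773.74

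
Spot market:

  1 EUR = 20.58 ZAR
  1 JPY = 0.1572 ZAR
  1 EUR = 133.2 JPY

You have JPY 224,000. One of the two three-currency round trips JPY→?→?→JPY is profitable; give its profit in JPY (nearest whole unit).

Profit: JPY 3,908

Profitable loop is JPY → ZAR → EUR → JPY:
JPY 224,000 × 0.1572 = ZAR 35,212.80
ZAR 35,212.80 ÷ 20.58 = EUR 1,711.02
EUR 1,711.02 × 133.2 = JPY 227,908
Profit = JPY 227,908 − JPY 224,000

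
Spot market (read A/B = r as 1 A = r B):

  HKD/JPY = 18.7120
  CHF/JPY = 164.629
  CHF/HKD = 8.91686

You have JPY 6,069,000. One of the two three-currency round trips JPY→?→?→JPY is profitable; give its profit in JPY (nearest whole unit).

Profit: JPY 81,961

Profitable loop is JPY → CHF → HKD → JPY:
JPY 6,069,000 ÷ 164.629 = CHF 36,864.71
CHF 36,864.71 × 8.91686 = HKD 328,717.44
HKD 328,717.44 × 18.7120 = JPY 6,150,961
Profit = JPY 6,150,961 − JPY 6,069,000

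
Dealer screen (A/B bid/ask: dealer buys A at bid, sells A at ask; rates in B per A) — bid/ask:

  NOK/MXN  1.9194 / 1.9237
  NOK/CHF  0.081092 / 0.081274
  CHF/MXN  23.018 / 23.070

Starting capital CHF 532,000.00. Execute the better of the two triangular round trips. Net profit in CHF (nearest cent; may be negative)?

Net profit: CHF 12,600.32

Best loop CHF → NOK → MXN → CHF:
CHF 532,000.00 ÷ 0.081274 (buy NOK at ask) = NOK 6,545,758.79
NOK 6,545,758.79 × 1.9194 (sell NOK at bid) = MXN 12,563,929.42
MXN 12,563,929.42 ÷ 23.070 (buy CHF at ask) = CHF 544,600.32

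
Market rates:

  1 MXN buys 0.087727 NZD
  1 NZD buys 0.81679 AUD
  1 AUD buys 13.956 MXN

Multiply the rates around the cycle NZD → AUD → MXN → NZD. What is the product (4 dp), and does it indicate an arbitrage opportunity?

Around NZD → AUD → MXN → NZD: 1 × 0.81679 × 13.956 × 0.087727 = 1.000011
Product ≈ 1 (deviation 0.001%, within rounding noise).

1.0000 (no arbitrage)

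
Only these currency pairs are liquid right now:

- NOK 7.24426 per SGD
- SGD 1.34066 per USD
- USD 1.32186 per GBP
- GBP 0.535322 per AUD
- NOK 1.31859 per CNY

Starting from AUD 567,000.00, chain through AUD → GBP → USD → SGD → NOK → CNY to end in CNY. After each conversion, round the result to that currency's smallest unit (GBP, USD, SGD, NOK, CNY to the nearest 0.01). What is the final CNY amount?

CNY 2,955,197.47

AUD 567,000.00 × 0.535322 = GBP 303,527.57
GBP 303,527.57 × 1.32186 = USD 401,220.95
USD 401,220.95 × 1.34066 = SGD 537,900.88
SGD 537,900.88 × 7.24426 = NOK 3,896,693.83
NOK 3,896,693.83 ÷ 1.31859 = CNY 2,955,197.47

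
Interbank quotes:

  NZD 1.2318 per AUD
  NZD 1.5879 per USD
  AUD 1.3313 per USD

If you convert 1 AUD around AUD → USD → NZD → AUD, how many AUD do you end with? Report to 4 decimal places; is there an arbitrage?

Around AUD → USD → NZD → AUD: 1 ÷ 1.3313 × 1.5879 ÷ 1.2318 = 0.968294
Product < 1; profitable direction is AUD → NZD → USD → AUD.

0.9683 (arbitrage exists)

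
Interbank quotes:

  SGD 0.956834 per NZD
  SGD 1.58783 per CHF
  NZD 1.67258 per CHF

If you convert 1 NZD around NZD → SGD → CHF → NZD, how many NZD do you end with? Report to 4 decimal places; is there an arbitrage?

Around NZD → SGD → CHF → NZD: 1 × 0.956834 ÷ 1.58783 × 1.67258 = 1.007905
Product > 1; profitable direction is NZD → SGD → CHF → NZD.

1.0079 (arbitrage exists)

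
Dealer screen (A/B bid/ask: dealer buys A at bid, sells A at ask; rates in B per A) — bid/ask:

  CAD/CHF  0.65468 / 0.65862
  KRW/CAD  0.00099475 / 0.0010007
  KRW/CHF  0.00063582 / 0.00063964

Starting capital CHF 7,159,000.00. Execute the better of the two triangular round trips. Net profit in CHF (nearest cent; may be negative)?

Best loop CHF → KRW → CAD → CHF:
CHF 7,159,000.00 ÷ 0.00063964 (buy KRW at ask) = KRW 11,192,233,131
KRW 11,192,233,131 × 0.00099475 (sell KRW at bid) = CAD 11,133,473.91
CAD 11,133,473.91 × 0.65468 (sell CAD at bid) = CHF 7,288,862.70

Net profit: CHF 129,862.70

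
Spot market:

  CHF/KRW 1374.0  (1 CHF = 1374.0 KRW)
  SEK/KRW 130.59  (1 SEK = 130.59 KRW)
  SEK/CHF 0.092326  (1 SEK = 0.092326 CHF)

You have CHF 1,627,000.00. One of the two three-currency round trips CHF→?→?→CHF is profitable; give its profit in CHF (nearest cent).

Profitable loop is CHF → SEK → KRW → CHF:
CHF 1,627,000.00 ÷ 0.092326 = SEK 17,622,338.24
SEK 17,622,338.24 × 130.59 = KRW 2,301,301,150
KRW 2,301,301,150 ÷ 1374.0 = CHF 1,674,891.67
Profit = CHF 1,674,891.67 − CHF 1,627,000.00

Profit: CHF 47,891.67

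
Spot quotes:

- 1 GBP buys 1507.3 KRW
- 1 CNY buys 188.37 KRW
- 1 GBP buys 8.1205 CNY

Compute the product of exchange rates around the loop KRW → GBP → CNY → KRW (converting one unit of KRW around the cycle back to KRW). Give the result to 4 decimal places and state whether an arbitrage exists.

1.0148 (arbitrage exists)

Around KRW → GBP → CNY → KRW: 1 ÷ 1507.3 × 8.1205 × 188.37 = 1.014834
Product > 1; profitable direction is KRW → GBP → CNY → KRW.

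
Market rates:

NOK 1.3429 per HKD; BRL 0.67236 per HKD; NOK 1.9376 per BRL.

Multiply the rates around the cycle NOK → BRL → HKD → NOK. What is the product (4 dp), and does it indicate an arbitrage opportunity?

Around NOK → BRL → HKD → NOK: 1 ÷ 1.9376 ÷ 0.67236 × 1.3429 = 1.030808
Product > 1; profitable direction is NOK → BRL → HKD → NOK.

1.0308 (arbitrage exists)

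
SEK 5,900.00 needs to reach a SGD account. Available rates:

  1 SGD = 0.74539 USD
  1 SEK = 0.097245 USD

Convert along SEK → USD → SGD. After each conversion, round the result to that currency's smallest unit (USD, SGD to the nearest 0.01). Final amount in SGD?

SEK 5,900.00 × 0.097245 = USD 573.75
USD 573.75 ÷ 0.74539 = SGD 769.73

SGD 769.73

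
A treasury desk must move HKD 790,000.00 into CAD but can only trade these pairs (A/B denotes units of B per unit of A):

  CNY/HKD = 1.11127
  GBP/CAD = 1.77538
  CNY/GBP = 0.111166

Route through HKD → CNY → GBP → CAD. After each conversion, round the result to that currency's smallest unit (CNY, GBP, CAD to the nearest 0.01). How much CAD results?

HKD 790,000.00 ÷ 1.11127 = CNY 710,898.34
CNY 710,898.34 × 0.111166 = GBP 79,027.72
GBP 79,027.72 × 1.77538 = CAD 140,304.23

CAD 140,304.23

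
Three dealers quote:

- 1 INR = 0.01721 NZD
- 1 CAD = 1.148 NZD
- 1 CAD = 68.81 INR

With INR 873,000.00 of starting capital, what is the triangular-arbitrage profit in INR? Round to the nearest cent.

Profitable loop is INR → NZD → CAD → INR:
INR 873,000.00 × 0.01721 = NZD 15,024.33
NZD 15,024.33 ÷ 1.148 = CAD 13,087.40
CAD 13,087.40 × 68.81 = INR 900,543.68
Profit = INR 900,543.68 − INR 873,000.00

Profit: INR 27,543.68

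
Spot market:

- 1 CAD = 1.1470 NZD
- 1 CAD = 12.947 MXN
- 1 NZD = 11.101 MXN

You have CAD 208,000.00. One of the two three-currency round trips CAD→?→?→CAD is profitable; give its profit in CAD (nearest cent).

Profit: CAD 3,498.34

Profitable loop is CAD → MXN → NZD → CAD:
CAD 208,000.00 × 12.947 = MXN 2,692,976.00
MXN 2,692,976.00 ÷ 11.101 = NZD 242,588.60
NZD 242,588.60 ÷ 1.1470 = CAD 211,498.34
Profit = CAD 211,498.34 − CAD 208,000.00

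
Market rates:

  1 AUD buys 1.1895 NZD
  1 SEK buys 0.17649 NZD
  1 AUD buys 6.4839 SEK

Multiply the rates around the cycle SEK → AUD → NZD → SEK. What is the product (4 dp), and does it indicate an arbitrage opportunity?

Around SEK → AUD → NZD → SEK: 1 ÷ 6.4839 × 1.1895 ÷ 0.17649 = 1.039461
Product > 1; profitable direction is SEK → AUD → NZD → SEK.

1.0395 (arbitrage exists)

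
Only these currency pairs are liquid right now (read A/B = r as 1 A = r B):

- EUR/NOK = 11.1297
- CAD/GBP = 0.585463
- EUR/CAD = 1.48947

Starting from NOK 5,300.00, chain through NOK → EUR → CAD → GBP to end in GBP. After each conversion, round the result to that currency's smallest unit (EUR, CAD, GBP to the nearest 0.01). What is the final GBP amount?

NOK 5,300.00 ÷ 11.1297 = EUR 476.20
EUR 476.20 × 1.48947 = CAD 709.29
CAD 709.29 × 0.585463 = GBP 415.26

GBP 415.26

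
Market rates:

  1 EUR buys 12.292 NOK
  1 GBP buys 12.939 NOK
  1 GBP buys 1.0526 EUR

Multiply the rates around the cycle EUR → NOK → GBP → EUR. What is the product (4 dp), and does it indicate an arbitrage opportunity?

Around EUR → NOK → GBP → EUR: 1 × 12.292 ÷ 12.939 × 1.0526 = 0.999966
Product ≈ 1 (deviation 0.003%, within rounding noise).

1.0000 (no arbitrage)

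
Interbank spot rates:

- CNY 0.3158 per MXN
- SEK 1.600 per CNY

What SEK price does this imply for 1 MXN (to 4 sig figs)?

1 MXN × 0.3158 = 0.3158 CNY
0.3158 CNY × 1.600 = 0.50528 SEK

MXN/SEK = 0.5053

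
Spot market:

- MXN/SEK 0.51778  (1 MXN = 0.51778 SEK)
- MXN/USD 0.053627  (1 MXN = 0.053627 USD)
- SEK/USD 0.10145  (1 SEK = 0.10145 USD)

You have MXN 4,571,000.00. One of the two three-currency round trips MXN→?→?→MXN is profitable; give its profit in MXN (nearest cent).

Profit: MXN 95,565.88

Profitable loop is MXN → USD → SEK → MXN:
MXN 4,571,000.00 × 0.053627 = USD 245,129.02
USD 245,129.02 ÷ 0.10145 = SEK 2,416,254.48
SEK 2,416,254.48 ÷ 0.51778 = MXN 4,666,565.88
Profit = MXN 4,666,565.88 − MXN 4,571,000.00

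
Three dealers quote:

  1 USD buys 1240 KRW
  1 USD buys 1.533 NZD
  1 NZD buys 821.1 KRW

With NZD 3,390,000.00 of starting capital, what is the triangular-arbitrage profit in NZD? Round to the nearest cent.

Profit: NZD 51,249.97

Profitable loop is NZD → KRW → USD → NZD:
NZD 3,390,000.00 × 821.1 = KRW 2,783,529,000
KRW 2,783,529,000 ÷ 1240 = USD 2,244,781.45
USD 2,244,781.45 × 1.533 = NZD 3,441,249.97
Profit = NZD 3,441,249.97 − NZD 3,390,000.00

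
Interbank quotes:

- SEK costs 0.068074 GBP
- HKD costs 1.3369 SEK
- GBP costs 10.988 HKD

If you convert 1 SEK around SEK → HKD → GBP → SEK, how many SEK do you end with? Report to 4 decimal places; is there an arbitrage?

1.0000 (no arbitrage)

Around SEK → HKD → GBP → SEK: 1 ÷ 1.3369 ÷ 10.988 ÷ 0.068074 = 1.000003
Product ≈ 1 (deviation 0.000%, within rounding noise).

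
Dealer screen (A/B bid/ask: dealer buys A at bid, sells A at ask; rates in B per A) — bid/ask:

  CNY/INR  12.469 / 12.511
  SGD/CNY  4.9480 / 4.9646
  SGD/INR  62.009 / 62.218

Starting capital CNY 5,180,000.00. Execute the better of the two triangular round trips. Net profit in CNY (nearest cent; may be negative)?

Best loop CNY → SGD → INR → CNY:
CNY 5,180,000.00 ÷ 4.9646 (buy SGD at ask) = SGD 1,043,387.18
SGD 1,043,387.18 × 62.009 (sell SGD at bid) = INR 64,699,395.72
INR 64,699,395.72 ÷ 12.511 (buy CNY at ask) = CNY 5,171,400.83

Net result: CNY -8,599.17 (no profitable arbitrage after spreads)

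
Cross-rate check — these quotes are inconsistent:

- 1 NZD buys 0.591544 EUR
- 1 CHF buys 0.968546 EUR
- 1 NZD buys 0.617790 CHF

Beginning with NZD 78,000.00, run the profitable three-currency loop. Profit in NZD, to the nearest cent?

Profit: NZD 898.49

Profitable loop is NZD → CHF → EUR → NZD:
NZD 78,000.00 × 0.617790 = CHF 48,187.62
CHF 48,187.62 × 0.968546 = EUR 46,671.93
EUR 46,671.93 ÷ 0.591544 = NZD 78,898.49
Profit = NZD 78,898.49 − NZD 78,000.00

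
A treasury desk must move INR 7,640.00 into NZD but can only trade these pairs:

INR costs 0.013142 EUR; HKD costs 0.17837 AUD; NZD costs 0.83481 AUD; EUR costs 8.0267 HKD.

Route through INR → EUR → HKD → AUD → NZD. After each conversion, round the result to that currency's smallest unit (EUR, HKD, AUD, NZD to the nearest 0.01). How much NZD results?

INR 7,640.00 × 0.013142 = EUR 100.40
EUR 100.40 × 8.0267 = HKD 805.88
HKD 805.88 × 0.17837 = AUD 143.74
AUD 143.74 ÷ 0.83481 = NZD 172.18

NZD 172.18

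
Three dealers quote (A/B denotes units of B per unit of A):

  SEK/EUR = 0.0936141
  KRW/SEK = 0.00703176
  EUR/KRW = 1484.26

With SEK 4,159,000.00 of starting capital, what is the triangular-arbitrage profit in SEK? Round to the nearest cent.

Profitable loop is SEK → KRW → EUR → SEK:
SEK 4,159,000.00 ÷ 0.00703176 = KRW 591,459,322
KRW 591,459,322 ÷ 1484.26 = EUR 398,487.68
EUR 398,487.68 ÷ 0.0936141 = SEK 4,256,705.76
Profit = SEK 4,256,705.76 − SEK 4,159,000.00

Profit: SEK 97,705.76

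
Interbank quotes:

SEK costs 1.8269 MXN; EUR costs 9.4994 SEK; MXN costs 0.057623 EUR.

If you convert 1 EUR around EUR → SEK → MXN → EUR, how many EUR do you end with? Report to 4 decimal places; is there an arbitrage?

Around EUR → SEK → MXN → EUR: 1 × 9.4994 × 1.8269 × 0.057623 = 1.000016
Product ≈ 1 (deviation 0.002%, within rounding noise).

1.0000 (no arbitrage)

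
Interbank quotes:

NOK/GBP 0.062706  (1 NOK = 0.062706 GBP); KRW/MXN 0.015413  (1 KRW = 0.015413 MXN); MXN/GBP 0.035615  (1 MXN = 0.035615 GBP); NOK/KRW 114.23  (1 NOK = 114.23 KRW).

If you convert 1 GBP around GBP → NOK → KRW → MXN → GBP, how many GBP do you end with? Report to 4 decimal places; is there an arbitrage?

Around GBP → NOK → KRW → MXN → GBP: 1 ÷ 0.062706 × 114.23 × 0.015413 × 0.035615 = 0.999980
Product ≈ 1 (deviation 0.002%, within rounding noise).

1.0000 (no arbitrage)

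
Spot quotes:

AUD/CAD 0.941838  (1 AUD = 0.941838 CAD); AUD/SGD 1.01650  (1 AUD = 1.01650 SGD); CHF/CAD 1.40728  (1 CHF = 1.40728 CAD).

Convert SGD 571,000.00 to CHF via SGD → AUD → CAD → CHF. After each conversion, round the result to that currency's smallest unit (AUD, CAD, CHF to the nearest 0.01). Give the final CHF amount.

SGD 571,000.00 ÷ 1.01650 = AUD 561,731.43
AUD 561,731.43 × 0.941838 = CAD 529,060.01
CAD 529,060.01 ÷ 1.40728 = CHF 375,945.09

CHF 375,945.09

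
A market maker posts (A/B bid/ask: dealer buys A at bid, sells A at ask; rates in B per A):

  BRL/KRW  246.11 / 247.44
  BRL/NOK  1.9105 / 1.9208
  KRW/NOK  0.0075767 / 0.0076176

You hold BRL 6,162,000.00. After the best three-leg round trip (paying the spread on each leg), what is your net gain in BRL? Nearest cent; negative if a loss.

Best loop BRL → NOK → KRW → BRL:
BRL 6,162,000.00 × 1.9105 (sell BRL at bid) = NOK 11,772,501.00
NOK 11,772,501.00 ÷ 0.0076176 (buy KRW at ask) = KRW 1,545,434,389
KRW 1,545,434,389 ÷ 247.44 (buy BRL at ask) = BRL 6,245,693.46

Net profit: BRL 83,693.46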